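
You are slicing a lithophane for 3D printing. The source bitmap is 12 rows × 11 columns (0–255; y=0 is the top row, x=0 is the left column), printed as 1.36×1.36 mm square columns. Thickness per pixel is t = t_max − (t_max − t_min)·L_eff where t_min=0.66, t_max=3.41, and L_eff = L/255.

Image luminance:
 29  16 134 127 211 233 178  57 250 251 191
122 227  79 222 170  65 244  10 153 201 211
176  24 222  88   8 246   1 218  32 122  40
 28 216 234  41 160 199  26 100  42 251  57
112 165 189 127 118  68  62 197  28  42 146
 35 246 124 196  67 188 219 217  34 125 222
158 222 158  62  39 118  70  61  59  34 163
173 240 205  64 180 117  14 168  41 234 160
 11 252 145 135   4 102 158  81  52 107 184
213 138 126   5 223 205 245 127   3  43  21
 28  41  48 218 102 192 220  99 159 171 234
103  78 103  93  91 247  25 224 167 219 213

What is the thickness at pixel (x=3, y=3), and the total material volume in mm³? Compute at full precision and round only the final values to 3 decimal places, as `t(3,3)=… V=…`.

t(3,3)=2.968 V=488.781

span = t_max - t_min = 3.41 - 0.66 = 2.750
L(3,3) = 41, L_eff = 41/255 = 0.160784
t(3,3) = 3.41 - 2.750·0.160784 = 2.968
Σt over all 12·11 pixels = 673871/2550 ≈ 264.2631373
V = pitch²·Σt = 1.36²·673871/2550 = 488.781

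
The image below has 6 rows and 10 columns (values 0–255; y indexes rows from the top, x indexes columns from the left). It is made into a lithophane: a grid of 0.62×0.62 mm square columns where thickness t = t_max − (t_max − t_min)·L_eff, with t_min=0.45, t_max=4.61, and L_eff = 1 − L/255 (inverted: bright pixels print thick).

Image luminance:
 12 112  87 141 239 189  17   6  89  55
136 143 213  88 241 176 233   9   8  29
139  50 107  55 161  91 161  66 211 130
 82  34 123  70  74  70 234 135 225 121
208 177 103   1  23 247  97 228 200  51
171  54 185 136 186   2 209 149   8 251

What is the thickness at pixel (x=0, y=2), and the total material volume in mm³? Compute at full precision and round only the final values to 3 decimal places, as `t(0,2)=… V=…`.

span = t_max - t_min = 4.61 - 0.45 = 4.160
L(0,2) = 139, L_eff = 1 - 139/255 = 0.454902 (inverted)
t(0,2) = 4.61 - 4.160·0.454902 = 2.718
Σt over all 6·10 pixels = 308639/2125 ≈ 145.2418824
V = pitch²·Σt = 0.62²·308639/2125 = 55.831

t(0,2)=2.718 V=55.831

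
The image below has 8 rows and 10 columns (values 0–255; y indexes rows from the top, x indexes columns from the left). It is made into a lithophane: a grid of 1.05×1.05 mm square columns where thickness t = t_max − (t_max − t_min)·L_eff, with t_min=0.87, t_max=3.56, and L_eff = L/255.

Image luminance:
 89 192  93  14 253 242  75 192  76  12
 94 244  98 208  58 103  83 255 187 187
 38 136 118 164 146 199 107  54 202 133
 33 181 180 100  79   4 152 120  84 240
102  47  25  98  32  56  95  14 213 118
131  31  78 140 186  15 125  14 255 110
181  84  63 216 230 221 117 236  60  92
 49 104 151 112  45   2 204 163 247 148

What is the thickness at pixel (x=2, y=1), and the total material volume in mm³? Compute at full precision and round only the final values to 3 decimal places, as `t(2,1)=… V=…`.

span = t_max - t_min = 3.56 - 0.87 = 2.690
L(2,1) = 98, L_eff = 98/255 = 0.384314
t(2,1) = 3.56 - 2.690·0.384314 = 2.526
Σt over all 8·10 pixels = 923357/5100 ≈ 181.0503922
V = pitch²·Σt = 1.05²·923357/5100 = 199.608

t(2,1)=2.526 V=199.608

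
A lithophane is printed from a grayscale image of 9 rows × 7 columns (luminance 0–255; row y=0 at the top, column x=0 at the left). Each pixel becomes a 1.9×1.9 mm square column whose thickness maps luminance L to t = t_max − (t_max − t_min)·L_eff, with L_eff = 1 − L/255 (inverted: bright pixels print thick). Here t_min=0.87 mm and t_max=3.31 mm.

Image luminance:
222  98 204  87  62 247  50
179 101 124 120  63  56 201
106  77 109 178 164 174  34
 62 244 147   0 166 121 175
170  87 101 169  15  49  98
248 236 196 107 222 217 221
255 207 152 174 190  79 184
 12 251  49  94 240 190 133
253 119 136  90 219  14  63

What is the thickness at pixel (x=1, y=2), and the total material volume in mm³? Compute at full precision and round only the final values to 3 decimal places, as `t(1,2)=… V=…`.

span = t_max - t_min = 3.31 - 0.87 = 2.440
L(1,2) = 77, L_eff = 1 - 77/255 = 0.698039 (inverted)
t(1,2) = 3.31 - 2.440·0.698039 = 1.607
Σt over all 9·7 pixels = 1182513/8500 ≈ 139.1191765
V = pitch²·Σt = 1.9²·1182513/8500 = 502.220

t(1,2)=1.607 V=502.220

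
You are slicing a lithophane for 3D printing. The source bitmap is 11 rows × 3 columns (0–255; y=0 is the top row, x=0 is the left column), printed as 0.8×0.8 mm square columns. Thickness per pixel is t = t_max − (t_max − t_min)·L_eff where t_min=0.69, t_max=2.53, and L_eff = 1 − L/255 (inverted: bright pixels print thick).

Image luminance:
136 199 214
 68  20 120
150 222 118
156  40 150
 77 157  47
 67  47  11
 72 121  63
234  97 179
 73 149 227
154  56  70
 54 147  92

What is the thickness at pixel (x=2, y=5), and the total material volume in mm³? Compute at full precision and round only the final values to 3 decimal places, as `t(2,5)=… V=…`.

span = t_max - t_min = 2.53 - 0.69 = 1.840
L(2,5) = 11, L_eff = 1 - 11/255 = 0.956863 (inverted)
t(2,5) = 2.53 - 1.840·0.956863 = 0.769
Σt over all 11·3 pixels = 1277443/25500 ≈ 50.0958039
V = pitch²·Σt = 0.8²·1277443/25500 = 32.061

t(2,5)=0.769 V=32.061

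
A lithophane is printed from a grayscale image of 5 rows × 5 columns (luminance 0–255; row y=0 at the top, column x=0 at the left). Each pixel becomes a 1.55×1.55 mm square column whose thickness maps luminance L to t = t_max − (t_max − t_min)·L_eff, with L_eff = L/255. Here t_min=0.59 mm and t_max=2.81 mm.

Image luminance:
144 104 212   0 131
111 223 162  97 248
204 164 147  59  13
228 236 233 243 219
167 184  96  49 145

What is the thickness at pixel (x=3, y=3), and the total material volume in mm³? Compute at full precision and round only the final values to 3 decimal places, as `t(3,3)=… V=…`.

t(3,3)=0.694 V=88.898

span = t_max - t_min = 2.81 - 0.59 = 2.220
L(3,3) = 243, L_eff = 243/255 = 0.952941
t(3,3) = 2.81 - 2.220·0.952941 = 0.694
Σt over all 5·5 pixels = 314519/8500 ≈ 37.0022353
V = pitch²·Σt = 1.55²·314519/8500 = 88.898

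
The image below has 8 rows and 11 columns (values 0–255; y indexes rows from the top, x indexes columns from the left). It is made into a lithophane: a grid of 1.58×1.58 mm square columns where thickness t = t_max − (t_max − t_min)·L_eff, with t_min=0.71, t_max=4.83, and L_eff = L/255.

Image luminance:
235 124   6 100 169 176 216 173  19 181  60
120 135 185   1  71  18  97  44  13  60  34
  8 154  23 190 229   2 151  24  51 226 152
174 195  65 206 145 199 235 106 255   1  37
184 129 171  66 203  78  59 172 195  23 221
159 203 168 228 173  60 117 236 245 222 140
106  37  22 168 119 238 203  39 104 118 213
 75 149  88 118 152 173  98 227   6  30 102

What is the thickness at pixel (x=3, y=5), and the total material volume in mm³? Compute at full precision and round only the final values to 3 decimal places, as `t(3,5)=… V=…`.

t(3,5)=1.146 V=613.282

span = t_max - t_min = 4.83 - 0.71 = 4.120
L(3,5) = 228, L_eff = 228/255 = 0.894118
t(3,5) = 4.83 - 4.120·0.894118 = 1.146
Σt over all 8·11 pixels = 1566124/6375 ≈ 245.6665098
V = pitch²·Σt = 1.58²·1566124/6375 = 613.282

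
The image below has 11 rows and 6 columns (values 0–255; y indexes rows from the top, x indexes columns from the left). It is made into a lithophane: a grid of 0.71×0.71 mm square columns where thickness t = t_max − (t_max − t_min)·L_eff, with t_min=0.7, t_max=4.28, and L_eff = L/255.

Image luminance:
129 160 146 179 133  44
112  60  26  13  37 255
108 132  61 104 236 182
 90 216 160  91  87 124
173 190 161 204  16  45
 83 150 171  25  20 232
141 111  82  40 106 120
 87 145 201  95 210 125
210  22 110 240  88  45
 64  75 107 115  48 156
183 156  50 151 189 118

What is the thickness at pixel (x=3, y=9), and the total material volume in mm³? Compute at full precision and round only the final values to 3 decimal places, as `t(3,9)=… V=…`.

t(3,9)=2.665 V=86.170

span = t_max - t_min = 4.28 - 0.7 = 3.580
L(3,9) = 115, L_eff = 115/255 = 0.450980
t(3,9) = 4.28 - 3.580·0.450980 = 2.665
Σt over all 11·6 pixels = 435893/2550 ≈ 170.9384314
V = pitch²·Σt = 0.71²·435893/2550 = 86.170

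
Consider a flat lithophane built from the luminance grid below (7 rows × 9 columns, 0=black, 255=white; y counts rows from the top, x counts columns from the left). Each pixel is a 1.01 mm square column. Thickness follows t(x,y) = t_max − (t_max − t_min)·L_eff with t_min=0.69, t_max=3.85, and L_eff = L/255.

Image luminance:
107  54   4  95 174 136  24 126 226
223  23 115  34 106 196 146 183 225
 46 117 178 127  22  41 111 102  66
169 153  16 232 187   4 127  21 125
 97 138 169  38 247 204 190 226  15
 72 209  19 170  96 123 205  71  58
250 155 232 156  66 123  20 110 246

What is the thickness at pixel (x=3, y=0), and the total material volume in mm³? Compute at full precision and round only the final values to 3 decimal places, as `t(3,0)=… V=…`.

span = t_max - t_min = 3.85 - 0.69 = 3.160
L(3,0) = 95, L_eff = 95/255 = 0.372549
t(3,0) = 3.85 - 3.160·0.372549 = 2.673
Σt over all 7·9 pixels = 1245763/8500 ≈ 146.5603529
V = pitch²·Σt = 1.01²·1245763/8500 = 149.506

t(3,0)=2.673 V=149.506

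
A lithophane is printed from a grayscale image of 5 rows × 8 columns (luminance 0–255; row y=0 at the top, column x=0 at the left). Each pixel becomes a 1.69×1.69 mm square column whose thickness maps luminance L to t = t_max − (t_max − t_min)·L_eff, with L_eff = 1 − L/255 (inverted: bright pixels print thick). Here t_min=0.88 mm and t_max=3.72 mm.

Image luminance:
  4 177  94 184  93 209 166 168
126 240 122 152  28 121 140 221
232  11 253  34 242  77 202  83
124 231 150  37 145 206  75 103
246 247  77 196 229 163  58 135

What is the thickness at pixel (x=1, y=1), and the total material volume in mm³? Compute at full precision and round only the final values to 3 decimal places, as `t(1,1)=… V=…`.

t(1,1)=3.553 V=285.059

span = t_max - t_min = 3.72 - 0.88 = 2.840
L(1,1) = 240, L_eff = 1 - 240/255 = 0.058824 (inverted)
t(1,1) = 3.72 - 2.840·0.058824 = 3.553
Σt over all 5·8 pixels = 636271/6375 ≈ 99.8072157
V = pitch²·Σt = 1.69²·636271/6375 = 285.059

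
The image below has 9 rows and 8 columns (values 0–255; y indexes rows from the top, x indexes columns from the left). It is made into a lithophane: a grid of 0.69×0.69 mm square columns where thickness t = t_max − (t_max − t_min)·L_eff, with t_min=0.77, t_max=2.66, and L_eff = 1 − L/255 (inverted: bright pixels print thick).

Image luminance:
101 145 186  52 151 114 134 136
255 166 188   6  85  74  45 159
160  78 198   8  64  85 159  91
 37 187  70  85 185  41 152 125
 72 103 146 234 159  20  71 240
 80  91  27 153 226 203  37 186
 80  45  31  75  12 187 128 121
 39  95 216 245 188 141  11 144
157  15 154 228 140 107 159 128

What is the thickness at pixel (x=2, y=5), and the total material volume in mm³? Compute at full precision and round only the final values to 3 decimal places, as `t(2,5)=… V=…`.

span = t_max - t_min = 2.66 - 0.77 = 1.890
L(2,5) = 27, L_eff = 1 - 27/255 = 0.894118 (inverted)
t(2,5) = 2.66 - 1.890·0.894118 = 0.970
Σt over all 9·8 pixels = 253512/2125 ≈ 119.2997647
V = pitch²·Σt = 0.69²·253512/2125 = 56.799

t(2,5)=0.970 V=56.799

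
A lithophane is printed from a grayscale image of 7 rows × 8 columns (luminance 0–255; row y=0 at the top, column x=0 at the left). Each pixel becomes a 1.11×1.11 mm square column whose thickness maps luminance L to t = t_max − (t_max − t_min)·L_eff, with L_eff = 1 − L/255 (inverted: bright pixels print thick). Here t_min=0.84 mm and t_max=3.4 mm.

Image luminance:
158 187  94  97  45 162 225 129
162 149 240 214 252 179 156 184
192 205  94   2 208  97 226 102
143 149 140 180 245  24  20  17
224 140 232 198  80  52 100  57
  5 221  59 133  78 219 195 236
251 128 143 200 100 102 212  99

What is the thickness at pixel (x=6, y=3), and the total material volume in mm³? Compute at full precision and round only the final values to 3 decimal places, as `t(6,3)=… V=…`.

span = t_max - t_min = 3.4 - 0.84 = 2.560
L(6,3) = 20, L_eff = 1 - 20/255 = 0.921569 (inverted)
t(6,3) = 3.4 - 2.560·0.921569 = 1.041
Σt over all 7·8 pixels = 820904/6375 ≈ 128.7692549
V = pitch²·Σt = 1.11²·820904/6375 = 158.657

t(6,3)=1.041 V=158.657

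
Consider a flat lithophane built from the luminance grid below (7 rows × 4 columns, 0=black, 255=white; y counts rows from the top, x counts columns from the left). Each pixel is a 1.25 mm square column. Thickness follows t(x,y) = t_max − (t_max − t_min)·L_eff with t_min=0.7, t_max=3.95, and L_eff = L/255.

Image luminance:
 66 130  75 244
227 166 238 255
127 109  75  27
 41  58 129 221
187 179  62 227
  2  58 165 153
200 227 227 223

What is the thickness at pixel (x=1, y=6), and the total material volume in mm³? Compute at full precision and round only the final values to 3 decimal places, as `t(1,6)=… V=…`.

span = t_max - t_min = 3.95 - 0.7 = 3.250
L(1,6) = 227, L_eff = 227/255 = 0.890196
t(1,6) = 3.95 - 3.250·0.890196 = 1.057
Σt over all 7·4 pixels = 9923/170 ≈ 58.3705882
V = pitch²·Σt = 1.25²·9923/170 = 91.204

t(1,6)=1.057 V=91.204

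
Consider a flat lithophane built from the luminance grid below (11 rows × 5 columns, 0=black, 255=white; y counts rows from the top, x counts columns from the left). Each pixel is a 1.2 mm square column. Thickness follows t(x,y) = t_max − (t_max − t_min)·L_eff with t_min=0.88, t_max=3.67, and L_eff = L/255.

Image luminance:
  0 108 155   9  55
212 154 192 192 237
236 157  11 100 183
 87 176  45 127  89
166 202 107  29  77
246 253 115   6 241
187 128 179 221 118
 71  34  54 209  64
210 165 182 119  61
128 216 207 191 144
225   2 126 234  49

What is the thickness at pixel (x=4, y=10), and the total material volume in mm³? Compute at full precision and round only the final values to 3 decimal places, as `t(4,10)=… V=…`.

span = t_max - t_min = 3.67 - 0.88 = 2.790
L(4,10) = 49, L_eff = 49/255 = 0.192157
t(4,10) = 3.67 - 2.790·0.192157 = 3.134
Σt over all 11·5 pixels = 509531/4250 ≈ 119.8896471
V = pitch²·Σt = 1.2²·509531/4250 = 172.641

t(4,10)=3.134 V=172.641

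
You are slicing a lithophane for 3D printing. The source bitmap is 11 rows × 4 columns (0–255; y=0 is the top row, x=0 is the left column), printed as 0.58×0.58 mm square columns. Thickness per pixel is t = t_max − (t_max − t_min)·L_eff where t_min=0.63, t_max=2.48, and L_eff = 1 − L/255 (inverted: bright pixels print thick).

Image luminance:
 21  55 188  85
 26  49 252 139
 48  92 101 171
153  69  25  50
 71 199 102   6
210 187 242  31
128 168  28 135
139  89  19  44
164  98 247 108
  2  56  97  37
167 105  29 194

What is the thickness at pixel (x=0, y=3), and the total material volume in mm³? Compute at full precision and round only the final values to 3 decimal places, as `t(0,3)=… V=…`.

span = t_max - t_min = 2.48 - 0.63 = 1.850
L(0,3) = 153, L_eff = 1 - 153/255 = 0.400000 (inverted)
t(0,3) = 2.48 - 1.850·0.400000 = 1.740
Σt over all 11·4 pixels = 52089/850 ≈ 61.2811765
V = pitch²·Σt = 0.58²·52089/850 = 20.615

t(0,3)=1.740 V=20.615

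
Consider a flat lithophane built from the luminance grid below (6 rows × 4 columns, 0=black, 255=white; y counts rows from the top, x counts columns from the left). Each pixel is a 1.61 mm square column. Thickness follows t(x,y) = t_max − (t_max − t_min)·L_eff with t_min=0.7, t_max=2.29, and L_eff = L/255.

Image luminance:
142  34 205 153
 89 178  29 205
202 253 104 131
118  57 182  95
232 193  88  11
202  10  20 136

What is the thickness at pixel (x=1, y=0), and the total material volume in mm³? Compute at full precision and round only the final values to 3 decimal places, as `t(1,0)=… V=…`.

t(1,0)=2.078 V=92.859

span = t_max - t_min = 2.29 - 0.7 = 1.590
L(1,0) = 34, L_eff = 34/255 = 0.133333
t(1,0) = 2.29 - 1.590·0.133333 = 2.078
Σt over all 6·4 pixels = 304503/8500 ≈ 35.8238824
V = pitch²·Σt = 1.61²·304503/8500 = 92.859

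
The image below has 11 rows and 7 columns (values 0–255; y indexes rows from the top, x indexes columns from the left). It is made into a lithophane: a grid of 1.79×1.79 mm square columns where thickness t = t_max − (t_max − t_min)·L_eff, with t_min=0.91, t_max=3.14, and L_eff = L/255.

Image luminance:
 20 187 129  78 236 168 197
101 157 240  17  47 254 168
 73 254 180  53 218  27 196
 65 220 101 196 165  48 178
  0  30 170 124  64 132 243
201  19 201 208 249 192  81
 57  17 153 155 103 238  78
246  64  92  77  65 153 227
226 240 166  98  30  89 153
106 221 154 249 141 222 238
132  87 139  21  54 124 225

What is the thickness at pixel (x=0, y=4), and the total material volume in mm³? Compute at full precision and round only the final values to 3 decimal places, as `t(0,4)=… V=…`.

t(0,4)=3.140 V=474.115

span = t_max - t_min = 3.14 - 0.91 = 2.230
L(0,4) = 0, L_eff = 0/255 = 0.000000
t(0,4) = 3.14 - 2.230·0.000000 = 3.140
Σt over all 11·7 pixels = 221957/1500 ≈ 147.9713333
V = pitch²·Σt = 1.79²·221957/1500 = 474.115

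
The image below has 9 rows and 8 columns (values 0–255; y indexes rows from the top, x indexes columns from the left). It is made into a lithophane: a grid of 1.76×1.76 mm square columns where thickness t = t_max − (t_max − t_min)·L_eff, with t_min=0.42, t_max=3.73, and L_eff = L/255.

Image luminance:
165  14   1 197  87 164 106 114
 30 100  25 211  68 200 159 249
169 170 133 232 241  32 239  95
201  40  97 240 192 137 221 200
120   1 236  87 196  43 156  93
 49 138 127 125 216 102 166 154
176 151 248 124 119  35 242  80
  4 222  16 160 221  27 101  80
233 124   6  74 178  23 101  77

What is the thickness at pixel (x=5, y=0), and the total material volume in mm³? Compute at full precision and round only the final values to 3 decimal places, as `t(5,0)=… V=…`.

span = t_max - t_min = 3.73 - 0.42 = 3.310
L(5,0) = 164, L_eff = 164/255 = 0.643137
t(5,0) = 3.73 - 3.310·0.643137 = 1.601
Σt over all 9·8 pixels = 62502/425 ≈ 147.0635294
V = pitch²·Σt = 1.76²·62502/425 = 455.544

t(5,0)=1.601 V=455.544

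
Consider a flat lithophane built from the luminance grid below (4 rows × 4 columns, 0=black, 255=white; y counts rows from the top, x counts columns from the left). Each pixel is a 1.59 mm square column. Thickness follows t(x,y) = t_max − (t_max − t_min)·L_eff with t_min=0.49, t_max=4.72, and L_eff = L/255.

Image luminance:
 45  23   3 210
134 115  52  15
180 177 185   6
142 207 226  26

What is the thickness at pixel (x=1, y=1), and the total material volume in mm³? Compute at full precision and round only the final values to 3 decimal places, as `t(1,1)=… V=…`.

span = t_max - t_min = 4.72 - 0.49 = 4.230
L(1,1) = 115, L_eff = 115/255 = 0.450980
t(1,1) = 4.72 - 4.230·0.450980 = 2.812
Σt over all 4·4 pixels = 197867/4250 ≈ 46.5569412
V = pitch²·Σt = 1.59²·197867/4250 = 117.701

t(1,1)=2.812 V=117.701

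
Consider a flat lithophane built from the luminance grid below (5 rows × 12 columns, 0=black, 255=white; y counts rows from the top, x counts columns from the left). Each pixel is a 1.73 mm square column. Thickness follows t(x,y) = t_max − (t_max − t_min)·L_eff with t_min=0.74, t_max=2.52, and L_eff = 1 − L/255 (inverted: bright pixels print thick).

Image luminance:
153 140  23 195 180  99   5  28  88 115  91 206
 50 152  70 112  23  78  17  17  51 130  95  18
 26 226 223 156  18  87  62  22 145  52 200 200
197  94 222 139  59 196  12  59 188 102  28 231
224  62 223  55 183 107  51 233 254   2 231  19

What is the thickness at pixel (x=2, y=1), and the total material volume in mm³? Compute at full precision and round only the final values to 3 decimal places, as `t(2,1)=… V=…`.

t(2,1)=1.229 V=273.360

span = t_max - t_min = 2.52 - 0.74 = 1.780
L(2,1) = 70, L_eff = 1 - 70/255 = 0.725490 (inverted)
t(2,1) = 2.52 - 1.780·0.725490 = 1.229
Σt over all 5·12 pixels = 582268/6375 ≈ 91.3361569
V = pitch²·Σt = 1.73²·582268/6375 = 273.360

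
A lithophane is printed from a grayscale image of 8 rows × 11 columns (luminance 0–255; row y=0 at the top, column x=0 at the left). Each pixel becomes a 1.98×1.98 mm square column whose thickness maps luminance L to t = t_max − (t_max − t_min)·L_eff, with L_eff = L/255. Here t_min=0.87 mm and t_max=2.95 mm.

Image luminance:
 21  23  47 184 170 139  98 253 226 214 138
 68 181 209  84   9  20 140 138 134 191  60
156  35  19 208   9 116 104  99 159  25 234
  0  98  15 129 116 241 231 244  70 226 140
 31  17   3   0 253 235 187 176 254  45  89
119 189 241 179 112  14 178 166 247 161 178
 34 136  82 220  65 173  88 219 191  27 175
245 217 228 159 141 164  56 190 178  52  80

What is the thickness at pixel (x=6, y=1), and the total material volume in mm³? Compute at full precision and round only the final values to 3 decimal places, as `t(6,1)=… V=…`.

span = t_max - t_min = 2.95 - 0.87 = 2.080
L(6,1) = 140, L_eff = 140/255 = 0.549020
t(6,1) = 2.95 - 2.080·0.549020 = 1.808
Σt over all 8·11 pixels = 210194/1275 ≈ 164.8580392
V = pitch²·Σt = 1.98²·210194/1275 = 646.309

t(6,1)=1.808 V=646.309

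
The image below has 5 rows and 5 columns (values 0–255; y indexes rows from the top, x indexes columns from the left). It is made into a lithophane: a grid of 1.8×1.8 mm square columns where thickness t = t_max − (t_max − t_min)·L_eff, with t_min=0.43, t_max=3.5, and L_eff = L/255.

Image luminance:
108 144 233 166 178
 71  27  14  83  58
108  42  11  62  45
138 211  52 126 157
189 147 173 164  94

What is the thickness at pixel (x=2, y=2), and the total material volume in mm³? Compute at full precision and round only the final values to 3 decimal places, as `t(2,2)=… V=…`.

span = t_max - t_min = 3.5 - 0.43 = 3.070
L(2,2) = 11, L_eff = 11/255 = 0.043137
t(2,2) = 3.5 - 3.070·0.043137 = 3.368
Σt over all 5·5 pixels = 1371343/25500 ≈ 53.7781569
V = pitch²·Σt = 1.8²·1371343/25500 = 174.241

t(2,2)=3.368 V=174.241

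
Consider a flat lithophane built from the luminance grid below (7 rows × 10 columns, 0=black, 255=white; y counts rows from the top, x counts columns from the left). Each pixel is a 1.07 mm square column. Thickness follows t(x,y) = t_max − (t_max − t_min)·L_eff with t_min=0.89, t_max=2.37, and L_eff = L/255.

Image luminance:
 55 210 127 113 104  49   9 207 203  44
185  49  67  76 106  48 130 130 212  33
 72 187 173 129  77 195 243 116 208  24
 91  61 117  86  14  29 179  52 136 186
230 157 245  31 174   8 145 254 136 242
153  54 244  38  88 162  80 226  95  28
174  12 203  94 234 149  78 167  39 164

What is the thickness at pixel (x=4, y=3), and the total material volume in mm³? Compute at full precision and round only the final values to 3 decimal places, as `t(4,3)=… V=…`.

span = t_max - t_min = 2.37 - 0.89 = 1.480
L(4,3) = 14, L_eff = 14/255 = 0.054902
t(4,3) = 2.37 - 1.480·0.054902 = 2.289
Σt over all 7·10 pixels = 86833/750 ≈ 115.7773333
V = pitch²·Σt = 1.07²·86833/750 = 132.553

t(4,3)=2.289 V=132.553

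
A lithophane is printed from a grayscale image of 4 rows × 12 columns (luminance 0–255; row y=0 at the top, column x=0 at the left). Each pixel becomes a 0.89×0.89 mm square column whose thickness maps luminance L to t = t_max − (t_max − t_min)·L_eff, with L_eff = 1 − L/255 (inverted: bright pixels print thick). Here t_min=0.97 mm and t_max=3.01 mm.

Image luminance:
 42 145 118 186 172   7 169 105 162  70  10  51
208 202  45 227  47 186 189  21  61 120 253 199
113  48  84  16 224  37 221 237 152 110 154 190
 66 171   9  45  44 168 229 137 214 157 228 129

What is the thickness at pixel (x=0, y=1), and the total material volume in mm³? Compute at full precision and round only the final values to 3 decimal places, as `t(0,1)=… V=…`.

span = t_max - t_min = 3.01 - 0.97 = 2.040
L(0,1) = 208, L_eff = 1 - 208/255 = 0.184314 (inverted)
t(0,1) = 3.01 - 2.040·0.184314 = 2.634
Σt over all 4·12 pixels = 95.984
V = pitch²·Σt = 0.89²·95.984 = 76.029

t(0,1)=2.634 V=76.029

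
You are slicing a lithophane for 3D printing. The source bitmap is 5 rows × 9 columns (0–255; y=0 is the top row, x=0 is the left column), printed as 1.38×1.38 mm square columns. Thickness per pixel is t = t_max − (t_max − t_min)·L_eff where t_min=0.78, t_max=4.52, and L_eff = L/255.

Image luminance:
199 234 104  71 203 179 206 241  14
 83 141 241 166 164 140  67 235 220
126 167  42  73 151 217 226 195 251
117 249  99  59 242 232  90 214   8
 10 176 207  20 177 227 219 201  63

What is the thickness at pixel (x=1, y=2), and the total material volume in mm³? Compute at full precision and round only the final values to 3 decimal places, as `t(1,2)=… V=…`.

t(1,2)=2.071 V=192.786

span = t_max - t_min = 4.52 - 0.78 = 3.740
L(1,2) = 167, L_eff = 167/255 = 0.654902
t(1,2) = 4.52 - 3.740·0.654902 = 2.071
Σt over all 5·9 pixels = 101.232
V = pitch²·Σt = 1.38²·101.232 = 192.786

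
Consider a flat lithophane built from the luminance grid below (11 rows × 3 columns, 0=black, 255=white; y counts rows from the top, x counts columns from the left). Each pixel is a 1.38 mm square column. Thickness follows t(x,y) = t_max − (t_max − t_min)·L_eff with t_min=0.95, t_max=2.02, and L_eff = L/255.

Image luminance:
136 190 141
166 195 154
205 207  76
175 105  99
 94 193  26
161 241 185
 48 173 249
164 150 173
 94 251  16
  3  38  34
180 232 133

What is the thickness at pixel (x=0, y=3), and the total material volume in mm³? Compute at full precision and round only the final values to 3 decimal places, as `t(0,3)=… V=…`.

span = t_max - t_min = 2.02 - 0.95 = 1.070
L(0,3) = 175, L_eff = 175/255 = 0.686275
t(0,3) = 2.02 - 1.070·0.686275 = 1.286
Σt over all 11·3 pixels = 1198321/25500 ≈ 46.9929804
V = pitch²·Σt = 1.38²·1198321/25500 = 89.493

t(0,3)=1.286 V=89.493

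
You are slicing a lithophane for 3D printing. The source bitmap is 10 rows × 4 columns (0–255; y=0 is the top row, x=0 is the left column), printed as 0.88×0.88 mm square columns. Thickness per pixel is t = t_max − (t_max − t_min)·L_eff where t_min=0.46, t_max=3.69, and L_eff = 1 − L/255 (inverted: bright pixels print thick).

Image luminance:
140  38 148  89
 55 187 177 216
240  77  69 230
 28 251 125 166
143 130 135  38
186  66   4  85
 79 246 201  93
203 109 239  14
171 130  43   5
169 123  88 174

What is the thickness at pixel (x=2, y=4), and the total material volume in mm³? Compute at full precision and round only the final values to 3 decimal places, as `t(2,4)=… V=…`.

span = t_max - t_min = 3.69 - 0.46 = 3.230
L(2,4) = 135, L_eff = 1 - 135/255 = 0.470588 (inverted)
t(2,4) = 3.69 - 3.230·0.470588 = 2.170
Σt over all 10·4 pixels = 12469/150 ≈ 83.1266667
V = pitch²·Σt = 0.88²·12469/150 = 64.373

t(2,4)=2.170 V=64.373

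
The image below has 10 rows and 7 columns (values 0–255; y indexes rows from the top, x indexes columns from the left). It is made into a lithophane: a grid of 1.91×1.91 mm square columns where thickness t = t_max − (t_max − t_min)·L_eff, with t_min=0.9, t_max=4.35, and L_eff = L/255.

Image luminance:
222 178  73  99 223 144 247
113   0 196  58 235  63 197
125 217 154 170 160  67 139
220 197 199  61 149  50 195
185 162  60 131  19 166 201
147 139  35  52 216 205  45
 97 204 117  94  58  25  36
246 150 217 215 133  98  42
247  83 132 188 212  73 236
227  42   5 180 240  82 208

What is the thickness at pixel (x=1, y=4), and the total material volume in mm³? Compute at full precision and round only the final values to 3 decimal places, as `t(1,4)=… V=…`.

span = t_max - t_min = 4.35 - 0.9 = 3.450
L(1,4) = 162, L_eff = 162/255 = 0.635294
t(1,4) = 4.35 - 3.450·0.635294 = 2.158
Σt over all 10·7 pixels = 292227/1700 ≈ 171.8982353
V = pitch²·Σt = 1.91²·292227/1700 = 627.102

t(1,4)=2.158 V=627.102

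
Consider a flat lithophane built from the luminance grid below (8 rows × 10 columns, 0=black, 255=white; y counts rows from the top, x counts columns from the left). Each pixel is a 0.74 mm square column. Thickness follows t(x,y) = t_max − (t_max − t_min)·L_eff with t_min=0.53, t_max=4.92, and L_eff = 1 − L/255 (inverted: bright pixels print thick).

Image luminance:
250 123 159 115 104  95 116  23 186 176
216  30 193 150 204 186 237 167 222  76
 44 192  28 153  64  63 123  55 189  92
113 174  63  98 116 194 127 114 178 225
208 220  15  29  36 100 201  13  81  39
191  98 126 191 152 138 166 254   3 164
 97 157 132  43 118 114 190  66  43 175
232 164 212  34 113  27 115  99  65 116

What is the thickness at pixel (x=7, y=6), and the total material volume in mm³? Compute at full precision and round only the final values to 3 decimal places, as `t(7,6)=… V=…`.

span = t_max - t_min = 4.92 - 0.53 = 4.390
L(7,6) = 66, L_eff = 1 - 66/255 = 0.741176 (inverted)
t(7,6) = 4.92 - 4.390·0.741176 = 1.666
Σt over all 8·10 pixels = 184861/850 ≈ 217.4835294
V = pitch²·Σt = 0.74²·184861/850 = 119.094

t(7,6)=1.666 V=119.094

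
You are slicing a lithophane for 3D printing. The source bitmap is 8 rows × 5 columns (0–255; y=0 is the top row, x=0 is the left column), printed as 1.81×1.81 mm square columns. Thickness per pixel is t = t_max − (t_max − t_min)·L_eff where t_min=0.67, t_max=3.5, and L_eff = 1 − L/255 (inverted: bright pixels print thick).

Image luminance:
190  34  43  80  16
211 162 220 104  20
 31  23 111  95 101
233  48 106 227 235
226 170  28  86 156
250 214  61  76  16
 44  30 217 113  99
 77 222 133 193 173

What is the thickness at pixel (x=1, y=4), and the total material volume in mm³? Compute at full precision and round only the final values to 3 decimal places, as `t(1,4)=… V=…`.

span = t_max - t_min = 3.5 - 0.67 = 2.830
L(1,4) = 170, L_eff = 1 - 170/255 = 0.333333 (inverted)
t(1,4) = 3.5 - 2.830·0.333333 = 2.557
Σt over all 8·5 pixels = 1031371/12750 ≈ 80.8918431
V = pitch²·Σt = 1.81²·1031371/12750 = 265.010

t(1,4)=2.557 V=265.010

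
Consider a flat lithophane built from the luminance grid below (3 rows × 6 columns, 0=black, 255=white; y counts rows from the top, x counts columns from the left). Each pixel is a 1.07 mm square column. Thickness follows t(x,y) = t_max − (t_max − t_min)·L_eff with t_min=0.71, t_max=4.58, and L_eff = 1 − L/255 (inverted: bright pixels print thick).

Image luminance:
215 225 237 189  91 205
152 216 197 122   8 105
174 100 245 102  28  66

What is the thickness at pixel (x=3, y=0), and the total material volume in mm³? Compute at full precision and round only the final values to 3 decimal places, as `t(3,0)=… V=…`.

t(3,0)=3.578 V=61.146

span = t_max - t_min = 4.58 - 0.71 = 3.870
L(3,0) = 189, L_eff = 1 - 189/255 = 0.258824 (inverted)
t(3,0) = 4.58 - 3.870·0.258824 = 3.578
Σt over all 3·6 pixels = 453963/8500 ≈ 53.4074118
V = pitch²·Σt = 1.07²·453963/8500 = 61.146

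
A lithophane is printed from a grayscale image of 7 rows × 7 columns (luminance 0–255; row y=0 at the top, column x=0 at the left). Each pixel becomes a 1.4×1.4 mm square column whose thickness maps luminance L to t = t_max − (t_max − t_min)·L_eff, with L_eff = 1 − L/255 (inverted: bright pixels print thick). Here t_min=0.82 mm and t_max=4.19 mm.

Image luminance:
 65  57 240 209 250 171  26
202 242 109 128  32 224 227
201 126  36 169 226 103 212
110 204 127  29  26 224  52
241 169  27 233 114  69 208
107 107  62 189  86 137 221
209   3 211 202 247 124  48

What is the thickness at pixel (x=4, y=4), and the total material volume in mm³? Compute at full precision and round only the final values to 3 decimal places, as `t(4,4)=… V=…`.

t(4,4)=2.327 V=261.134

span = t_max - t_min = 4.19 - 0.82 = 3.370
L(4,4) = 114, L_eff = 1 - 114/255 = 0.552941 (inverted)
t(4,4) = 4.19 - 3.370·0.552941 = 2.327
Σt over all 7·7 pixels = 1132469/8500 ≈ 133.2316471
V = pitch²·Σt = 1.4²·1132469/8500 = 261.134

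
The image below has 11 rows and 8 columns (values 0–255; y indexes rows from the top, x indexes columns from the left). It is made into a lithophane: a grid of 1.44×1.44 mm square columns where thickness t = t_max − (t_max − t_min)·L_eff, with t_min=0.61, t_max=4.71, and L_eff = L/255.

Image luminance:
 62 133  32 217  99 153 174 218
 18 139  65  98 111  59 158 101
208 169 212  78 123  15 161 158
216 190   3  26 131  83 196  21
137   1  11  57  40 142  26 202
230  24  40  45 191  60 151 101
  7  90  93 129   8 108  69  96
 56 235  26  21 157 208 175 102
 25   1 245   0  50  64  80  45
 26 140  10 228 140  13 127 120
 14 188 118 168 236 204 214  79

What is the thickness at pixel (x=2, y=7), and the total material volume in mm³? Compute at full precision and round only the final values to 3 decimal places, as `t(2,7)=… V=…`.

t(2,7)=4.292 V=546.068

span = t_max - t_min = 4.71 - 0.61 = 4.100
L(2,7) = 26, L_eff = 26/255 = 0.101961
t(2,7) = 4.71 - 4.100·0.101961 = 4.292
Σt over all 11·8 pixels = 335762/1275 ≈ 263.3427451
V = pitch²·Σt = 1.44²·335762/1275 = 546.068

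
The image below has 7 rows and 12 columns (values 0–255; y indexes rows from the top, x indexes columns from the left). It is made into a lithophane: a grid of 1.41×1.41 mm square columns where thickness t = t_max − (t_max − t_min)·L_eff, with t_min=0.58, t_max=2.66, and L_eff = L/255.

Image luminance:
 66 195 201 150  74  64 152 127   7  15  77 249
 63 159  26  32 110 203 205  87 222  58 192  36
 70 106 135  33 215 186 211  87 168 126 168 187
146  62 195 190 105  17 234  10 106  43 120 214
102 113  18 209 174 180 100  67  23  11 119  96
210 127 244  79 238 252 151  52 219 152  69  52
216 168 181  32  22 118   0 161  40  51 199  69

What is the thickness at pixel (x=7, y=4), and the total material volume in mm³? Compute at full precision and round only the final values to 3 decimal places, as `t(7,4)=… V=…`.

t(7,4)=2.113 V=278.519

span = t_max - t_min = 2.66 - 0.58 = 2.080
L(7,4) = 67, L_eff = 67/255 = 0.262745
t(7,4) = 2.66 - 2.080·0.262745 = 2.113
Σt over all 7·12 pixels = 297698/2125 ≈ 140.0931765
V = pitch²·Σt = 1.41²·297698/2125 = 278.519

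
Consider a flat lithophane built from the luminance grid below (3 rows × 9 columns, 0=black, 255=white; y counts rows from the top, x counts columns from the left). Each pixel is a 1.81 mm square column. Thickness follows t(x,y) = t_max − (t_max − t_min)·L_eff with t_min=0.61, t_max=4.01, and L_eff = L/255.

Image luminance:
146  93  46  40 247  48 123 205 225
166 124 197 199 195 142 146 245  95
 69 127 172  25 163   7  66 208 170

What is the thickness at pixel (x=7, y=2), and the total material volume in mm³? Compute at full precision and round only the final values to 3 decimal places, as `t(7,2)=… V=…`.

t(7,2)=1.237 V=193.563

span = t_max - t_min = 4.01 - 0.61 = 3.400
L(7,2) = 208, L_eff = 208/255 = 0.815686
t(7,2) = 4.01 - 3.400·0.815686 = 1.237
Σt over all 3·9 pixels = 709/12 ≈ 59.0833333
V = pitch²·Σt = 1.81²·709/12 = 193.563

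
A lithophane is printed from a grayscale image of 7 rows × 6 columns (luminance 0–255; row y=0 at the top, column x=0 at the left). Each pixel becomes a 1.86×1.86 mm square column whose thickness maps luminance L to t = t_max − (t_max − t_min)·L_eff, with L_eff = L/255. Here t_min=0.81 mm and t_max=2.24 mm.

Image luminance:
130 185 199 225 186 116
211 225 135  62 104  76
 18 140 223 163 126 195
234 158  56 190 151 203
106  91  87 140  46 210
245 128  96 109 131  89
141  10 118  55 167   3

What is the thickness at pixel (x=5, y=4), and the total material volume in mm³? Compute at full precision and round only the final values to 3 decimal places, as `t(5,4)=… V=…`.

t(5,4)=1.062 V=215.224

span = t_max - t_min = 2.24 - 0.81 = 1.430
L(5,4) = 210, L_eff = 210/255 = 0.823529
t(5,4) = 2.24 - 1.430·0.823529 = 1.062
Σt over all 7·6 pixels = 1586371/25500 ≈ 62.2106275
V = pitch²·Σt = 1.86²·1586371/25500 = 215.224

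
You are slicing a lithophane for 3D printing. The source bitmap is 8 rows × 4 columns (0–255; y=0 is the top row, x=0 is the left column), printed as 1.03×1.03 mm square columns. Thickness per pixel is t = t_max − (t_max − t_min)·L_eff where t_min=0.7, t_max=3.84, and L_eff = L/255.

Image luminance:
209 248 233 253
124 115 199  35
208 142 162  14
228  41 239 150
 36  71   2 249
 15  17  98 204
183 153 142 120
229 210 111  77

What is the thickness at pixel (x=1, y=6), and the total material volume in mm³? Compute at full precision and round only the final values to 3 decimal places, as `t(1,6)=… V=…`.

span = t_max - t_min = 3.84 - 0.7 = 3.140
L(1,6) = 153, L_eff = 153/255 = 0.600000
t(1,6) = 3.84 - 3.140·0.600000 = 1.956
Σt over all 8·4 pixels = 857551/12750 ≈ 67.2589020
V = pitch²·Σt = 1.03²·857551/12750 = 71.355

t(1,6)=1.956 V=71.355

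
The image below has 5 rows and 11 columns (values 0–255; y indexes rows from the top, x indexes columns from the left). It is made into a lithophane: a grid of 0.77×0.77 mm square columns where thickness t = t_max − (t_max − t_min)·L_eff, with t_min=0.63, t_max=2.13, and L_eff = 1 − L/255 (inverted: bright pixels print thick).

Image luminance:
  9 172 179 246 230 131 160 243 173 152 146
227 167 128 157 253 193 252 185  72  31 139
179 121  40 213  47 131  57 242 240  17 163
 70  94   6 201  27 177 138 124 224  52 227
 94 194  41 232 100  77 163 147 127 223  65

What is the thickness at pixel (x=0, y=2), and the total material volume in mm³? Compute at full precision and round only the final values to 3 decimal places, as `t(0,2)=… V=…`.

t(0,2)=1.683 V=48.089

span = t_max - t_min = 2.13 - 0.63 = 1.500
L(0,2) = 179, L_eff = 1 - 179/255 = 0.298039 (inverted)
t(0,2) = 2.13 - 1.500·0.298039 = 1.683
Σt over all 5·11 pixels = 27577/340 ≈ 81.1088235
V = pitch²·Σt = 0.77²·27577/340 = 48.089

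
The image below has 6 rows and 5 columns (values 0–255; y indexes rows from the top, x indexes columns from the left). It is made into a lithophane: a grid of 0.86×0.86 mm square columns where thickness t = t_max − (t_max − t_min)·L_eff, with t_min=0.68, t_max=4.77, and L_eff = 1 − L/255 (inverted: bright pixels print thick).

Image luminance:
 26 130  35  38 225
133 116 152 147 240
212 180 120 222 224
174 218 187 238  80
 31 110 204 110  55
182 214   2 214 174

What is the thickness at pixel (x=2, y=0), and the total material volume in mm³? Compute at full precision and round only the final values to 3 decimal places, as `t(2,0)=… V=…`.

span = t_max - t_min = 4.77 - 0.68 = 4.090
L(2,0) = 35, L_eff = 1 - 35/255 = 0.862745 (inverted)
t(2,0) = 4.77 - 4.090·0.862745 = 1.241
Σt over all 6·5 pixels = 2316937/25500 ≈ 90.8602745
V = pitch²·Σt = 0.86²·2316937/25500 = 67.200

t(2,0)=1.241 V=67.200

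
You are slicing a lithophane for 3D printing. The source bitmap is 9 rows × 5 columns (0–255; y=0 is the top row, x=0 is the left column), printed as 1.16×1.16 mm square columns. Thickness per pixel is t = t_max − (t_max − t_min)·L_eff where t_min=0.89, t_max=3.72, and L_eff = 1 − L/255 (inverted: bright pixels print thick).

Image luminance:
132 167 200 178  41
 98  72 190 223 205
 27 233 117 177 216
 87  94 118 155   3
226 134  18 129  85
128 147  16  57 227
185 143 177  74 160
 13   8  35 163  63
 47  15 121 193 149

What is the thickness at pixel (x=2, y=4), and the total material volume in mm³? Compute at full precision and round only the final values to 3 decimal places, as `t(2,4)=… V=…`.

span = t_max - t_min = 3.72 - 0.89 = 2.830
L(2,4) = 18, L_eff = 1 - 18/255 = 0.929412 (inverted)
t(2,4) = 3.72 - 2.830·0.929412 = 1.090
Σt over all 9·5 pixels = 2562493/25500 ≈ 100.4899216
V = pitch²·Σt = 1.16²·2562493/25500 = 135.219

t(2,4)=1.090 V=135.219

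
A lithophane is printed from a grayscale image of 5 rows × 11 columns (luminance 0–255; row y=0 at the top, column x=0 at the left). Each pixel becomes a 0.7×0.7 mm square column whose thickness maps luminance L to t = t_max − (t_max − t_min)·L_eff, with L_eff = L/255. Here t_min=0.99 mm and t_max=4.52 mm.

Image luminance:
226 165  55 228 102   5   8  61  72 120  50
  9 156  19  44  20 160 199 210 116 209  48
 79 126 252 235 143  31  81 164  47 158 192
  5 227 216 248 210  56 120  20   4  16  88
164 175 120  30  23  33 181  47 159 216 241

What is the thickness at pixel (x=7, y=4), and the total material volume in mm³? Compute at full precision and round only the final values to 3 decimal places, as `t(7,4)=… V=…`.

span = t_max - t_min = 4.52 - 0.99 = 3.530
L(7,4) = 47, L_eff = 47/255 = 0.184314
t(7,4) = 4.52 - 3.530·0.184314 = 3.869
Σt over all 5·11 pixels = 4083983/25500 ≈ 160.1561961
V = pitch²·Σt = 0.7²·4083983/25500 = 78.477

t(7,4)=3.869 V=78.477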